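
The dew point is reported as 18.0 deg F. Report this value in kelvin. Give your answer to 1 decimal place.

265.4 K

First to °C: -7.78 °C.
Then to K: 265.4 K.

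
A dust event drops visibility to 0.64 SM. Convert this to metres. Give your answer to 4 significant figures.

1030 m

1 SM = 1609.34 m, so 0.64 × 1609.34 = 1030 m.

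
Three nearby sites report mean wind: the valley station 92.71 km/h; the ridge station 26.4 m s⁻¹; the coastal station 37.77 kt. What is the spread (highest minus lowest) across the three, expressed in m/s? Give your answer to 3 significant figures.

the valley station: 92.71 km/h = 25.7528 m/s.
the coastal station: 37.77 kt = 19.4306 m/s.
Spread: 26.4000 − 19.4306 = 6.97 m/s.

6.97 m/s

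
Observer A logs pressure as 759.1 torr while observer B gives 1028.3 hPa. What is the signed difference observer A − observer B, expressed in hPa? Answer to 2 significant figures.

-16 hPa

observer A: 759.1 mmHg = 1012.05 hPa.
Difference: 1012.05 − 1028.30 = -16 hPa.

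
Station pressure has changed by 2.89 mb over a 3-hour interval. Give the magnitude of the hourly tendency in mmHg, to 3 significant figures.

0.723 mmHg per hour

2.89 mb / 3 h × 0.750062 mmHg/mb = 0.723 mmHg/h.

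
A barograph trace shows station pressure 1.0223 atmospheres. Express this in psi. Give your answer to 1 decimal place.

1 atm = 14.6959 psi, so 1.0223 × 14.6959 = 15.0 psi.

15.0 psi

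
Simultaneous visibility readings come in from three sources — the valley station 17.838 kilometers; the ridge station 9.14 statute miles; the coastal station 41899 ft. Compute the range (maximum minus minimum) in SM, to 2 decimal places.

3.15 SM

the valley station: 17.838 km = 11.0840 SM.
the coastal station: 41899 ft = 7.9354 SM.
Spread: 11.0840 − 7.9354 = 3.15 SM.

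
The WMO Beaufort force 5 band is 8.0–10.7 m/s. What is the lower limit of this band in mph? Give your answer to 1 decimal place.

8.0–10.7 m/s × 2.237 = 17.9–23.9 mph.

17.9 mph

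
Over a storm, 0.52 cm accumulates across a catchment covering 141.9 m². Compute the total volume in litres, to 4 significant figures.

737.9 litres

Depth: 0.52 cm × 10 = 5.2 mm.
1 mm over 1 m² is 1 L, so volume = 5.2 × 141.9 = 737.88 L ≈ 737.9 L.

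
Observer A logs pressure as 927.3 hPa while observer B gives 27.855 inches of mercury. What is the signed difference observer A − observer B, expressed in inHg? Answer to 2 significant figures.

observer A: 927.3 hPa = 27.3832 inHg.
Difference: 27.3832 − 27.8550 = -0.47 inHg.

-0.47 inHg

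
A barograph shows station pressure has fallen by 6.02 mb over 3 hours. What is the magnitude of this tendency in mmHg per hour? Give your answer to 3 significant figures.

1.51 mmHg per hour

6.02 mb / 3 h × 0.750062 mmHg/mb = 1.51 mmHg/h.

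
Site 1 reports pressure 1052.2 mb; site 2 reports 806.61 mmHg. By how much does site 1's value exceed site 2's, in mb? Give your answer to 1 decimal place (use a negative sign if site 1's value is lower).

-23.2 mb

site 2: 806.61 mmHg = 1075.392 mb.
Difference: 1052.200 − 1075.392 = -23.2 mb.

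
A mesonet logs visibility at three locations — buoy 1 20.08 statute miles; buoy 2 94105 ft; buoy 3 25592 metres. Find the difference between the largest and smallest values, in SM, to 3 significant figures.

4.18 SM

buoy 2: 94105 ft = 17.8229 SM.
buoy 3: 25592 m = 15.9021 SM.
Spread: 20.0800 − 15.9021 = 4.18 SM.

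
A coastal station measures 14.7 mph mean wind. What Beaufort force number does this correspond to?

Beaufort force 4

14.7 mph = 6.6 m/s, which is Beaufort 4 (moderate breeze, 5.5–7.9 m/s).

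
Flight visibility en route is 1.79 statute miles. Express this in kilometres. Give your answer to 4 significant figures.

1 SM = 1.60934 km, so 1.79 × 1.60934 = 2.881 km.

2.881 km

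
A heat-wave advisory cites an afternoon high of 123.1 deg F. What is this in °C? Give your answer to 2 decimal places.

50.61 °C

°C = (°F − 32) × 5/9 = (123.1 − 32) / 1.8 = 50.61 °C.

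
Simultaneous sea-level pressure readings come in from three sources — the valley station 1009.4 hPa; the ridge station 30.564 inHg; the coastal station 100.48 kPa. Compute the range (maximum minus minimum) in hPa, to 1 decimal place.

30.2 hPa

the ridge station: 30.564 inHg = 1035.016 hPa.
the coastal station: 100.48 kPa = 1004.800 hPa.
Spread: 1035.016 − 1004.800 = 30.2 hPa.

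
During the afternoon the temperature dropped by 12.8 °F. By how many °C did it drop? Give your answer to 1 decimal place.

Converting a difference, only the 9/5 scale factor applies: Δ°C = 12.8 × 0.5556 = 7.1 °C.

7.1 °C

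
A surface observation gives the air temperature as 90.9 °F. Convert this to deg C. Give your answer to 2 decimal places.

32.72 °C

°C = (°F − 32) × 5/9 = (90.9 − 32) / 1.8 = 32.72 °C.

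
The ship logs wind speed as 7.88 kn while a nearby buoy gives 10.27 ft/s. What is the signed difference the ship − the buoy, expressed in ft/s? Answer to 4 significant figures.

3.030 ft/s

the ship: 7.88 kt = 13.29994 ft/s.
Difference: 13.29994 − 10.27000 = 3.030 ft/s.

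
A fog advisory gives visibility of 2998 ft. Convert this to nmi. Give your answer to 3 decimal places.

0.493 nmi

1 ft = 0.000164579 nmi, so 2998 × 0.000164579 = 0.493 nmi.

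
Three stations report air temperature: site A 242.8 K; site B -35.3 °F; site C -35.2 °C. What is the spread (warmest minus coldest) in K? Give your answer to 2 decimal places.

7.04 K

site A: 242.8 K = -30.350 °C.
site B: -35.3 °F = -37.389 °C.
Spread: (-30.350) − (-37.389) = 7.039 °C.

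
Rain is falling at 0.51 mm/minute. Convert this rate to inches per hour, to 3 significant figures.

0.51 mm/minute × 0.0393701 in/mm × 60 minute/hour = 1.20 in/hour.

1.20 in/hour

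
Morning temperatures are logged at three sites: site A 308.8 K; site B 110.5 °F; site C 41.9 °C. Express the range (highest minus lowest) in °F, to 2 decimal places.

site A: 308.8 K = 35.650 °C.
site B: 110.5 °F = 43.611 °C.
Spread: 43.611 − 35.650 = 7.961 °C = 14.33 °F.

14.33 °F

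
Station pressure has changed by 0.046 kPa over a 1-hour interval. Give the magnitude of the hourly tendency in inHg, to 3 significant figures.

0.046 kPa / 1 h × 0.2953 inHg/kPa = 0.0136 inHg/h.

0.0136 inHg per hour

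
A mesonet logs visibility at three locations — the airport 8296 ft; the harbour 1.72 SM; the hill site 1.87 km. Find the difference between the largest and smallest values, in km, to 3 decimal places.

the airport: 8296 ft = 2.52862 km.
the harbour: 1.72 SM = 2.76807 km.
Spread: 2.76807 − 1.87000 = 0.898 km.

0.898 km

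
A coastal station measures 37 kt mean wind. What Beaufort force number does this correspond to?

37 kt lies in the Beaufort 8 band (gale, 34–40 kt).

Beaufort force 8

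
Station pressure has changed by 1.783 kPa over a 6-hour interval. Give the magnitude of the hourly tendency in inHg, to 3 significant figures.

1.783 kPa / 6 h × 0.2953 inHg/kPa = 0.0878 inHg/h.

0.0878 inHg per hour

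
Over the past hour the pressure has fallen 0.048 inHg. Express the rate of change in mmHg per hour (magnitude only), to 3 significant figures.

0.048 inHg / 1 h × 25.4 mmHg/inHg = 1.22 mmHg/h.

1.22 mmHg per hour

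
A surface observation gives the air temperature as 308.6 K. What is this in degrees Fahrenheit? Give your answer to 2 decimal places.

95.81 °F

First to °C: 35.45 °C.
Then to °F: 95.81 °F.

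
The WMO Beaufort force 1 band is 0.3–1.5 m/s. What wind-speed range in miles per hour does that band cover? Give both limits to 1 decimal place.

0.3–1.5 m/s × 2.237 = 0.7–3.4 mph.

0.7 to 3.4 mph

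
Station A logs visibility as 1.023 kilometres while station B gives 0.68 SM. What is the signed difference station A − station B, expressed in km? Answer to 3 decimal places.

station B: 0.68 SM = 1.09435 km.
Difference: 1.02300 − 1.09435 = -0.071 km.

-0.071 km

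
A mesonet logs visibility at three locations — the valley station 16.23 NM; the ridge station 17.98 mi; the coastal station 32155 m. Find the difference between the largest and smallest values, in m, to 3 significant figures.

the valley station: 16.23 nmi = 30057.96 m.
the ridge station: 17.98 SM = 28936.01 m.
Spread: 32155.00 − 28936.01 = 3220 m.

3220 m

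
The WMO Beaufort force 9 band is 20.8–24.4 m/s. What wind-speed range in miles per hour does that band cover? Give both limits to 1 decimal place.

46.5 to 54.6 mph

20.8–24.4 m/s × 2.237 = 46.5–54.6 mph.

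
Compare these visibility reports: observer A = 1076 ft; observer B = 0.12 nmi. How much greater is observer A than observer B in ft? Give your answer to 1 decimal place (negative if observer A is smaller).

346.9 ft

observer B: 0.12 nmi = 729.134 ft.
Difference: 1076.000 − 729.134 = 346.9 ft.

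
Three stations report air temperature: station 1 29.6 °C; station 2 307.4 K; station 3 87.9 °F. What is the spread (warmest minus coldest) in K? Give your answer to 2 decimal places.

4.65 K

station 2: 307.4 K = 34.250 °C.
station 3: 87.9 °F = 31.056 °C.
Spread: 34.250 − 29.600 = 4.650 °C.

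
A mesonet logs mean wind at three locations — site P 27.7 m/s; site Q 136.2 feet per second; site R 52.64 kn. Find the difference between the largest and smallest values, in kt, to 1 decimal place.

28.1 kt

site P: 27.7 m/s = 53.844 kt.
site Q: 136.2 ft/s = 80.696 kt.
Spread: 80.696 − 52.640 = 28.1 kt.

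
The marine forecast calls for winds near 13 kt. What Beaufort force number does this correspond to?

Beaufort force 4

13 kt lies in the Beaufort 4 band (moderate breeze, 11–16 kt).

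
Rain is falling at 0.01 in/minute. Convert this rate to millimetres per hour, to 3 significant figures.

15.2 mm/hour

0.01 in/minute × 25.4 mm/in × 60 minute/hour = 15.2 mm/hour.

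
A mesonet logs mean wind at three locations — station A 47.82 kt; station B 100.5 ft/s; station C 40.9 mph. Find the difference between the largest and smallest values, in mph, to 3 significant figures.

station A: 47.82 kt = 55.030 mph.
station B: 100.5 ft/s = 68.523 mph.
Spread: 68.523 − 40.900 = 27.6 mph.

27.6 mph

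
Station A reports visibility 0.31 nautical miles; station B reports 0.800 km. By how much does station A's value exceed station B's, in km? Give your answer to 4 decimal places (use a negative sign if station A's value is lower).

station A: 0.31 nmi = 0.574120 km.
Difference: 0.574120 − 0.800000 = -0.2259 km.

-0.2259 km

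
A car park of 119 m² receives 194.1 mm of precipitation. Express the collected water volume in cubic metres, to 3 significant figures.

23.1 cubic metres

1 mm over 1 m² is 1 L, so volume = 194.1 × 119 = 23097.9 L = 23.1 m³.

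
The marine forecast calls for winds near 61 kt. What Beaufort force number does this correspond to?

61 kt lies in the Beaufort 11 band (violent storm, 56–63 kt).

Beaufort force 11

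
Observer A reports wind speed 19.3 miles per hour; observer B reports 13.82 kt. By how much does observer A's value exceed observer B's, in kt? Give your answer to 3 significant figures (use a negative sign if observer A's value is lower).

observer A: 19.3 mph = 16.7712 kt.
Difference: 16.7712 − 13.8200 = 2.95 kt.

2.95 kt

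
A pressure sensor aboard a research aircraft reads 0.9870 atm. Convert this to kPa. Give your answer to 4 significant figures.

100.0 kPa

1 atm = 101.325 kPa, so 0.9870 × 101.325 = 100.0 kPa.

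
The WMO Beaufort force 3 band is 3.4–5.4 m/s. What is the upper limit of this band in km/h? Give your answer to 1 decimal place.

3.4–5.4 m/s × 3.6 = 12.2–19.4 km/h.

19.4 km/h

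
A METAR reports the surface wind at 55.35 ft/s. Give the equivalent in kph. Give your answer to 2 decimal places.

60.73 km/h

1 ft/s = 1.09728 km/h, so 55.35 × 1.09728 = 60.73 km/h.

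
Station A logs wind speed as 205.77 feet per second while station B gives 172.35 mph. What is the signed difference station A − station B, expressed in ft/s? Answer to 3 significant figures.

station B: 172.35 mph = 252.780 ft/s.
Difference: 205.770 − 252.780 = -47.0 ft/s.

-47.0 ft/s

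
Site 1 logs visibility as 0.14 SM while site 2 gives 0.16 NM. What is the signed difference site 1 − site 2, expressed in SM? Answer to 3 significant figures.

-0.0441 SM

site 2: 0.16 nmi = 0.184125 SM.
Difference: 0.140000 − 0.184125 = -0.0441 SM.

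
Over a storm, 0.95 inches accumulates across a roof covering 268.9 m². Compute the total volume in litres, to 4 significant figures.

6489 litres

Depth: 0.95 in × 25.4 = 24.13 mm.
1 mm over 1 m² is 1 L, so volume = 24.13 × 268.9 = 6488.557 L ≈ 6489 L.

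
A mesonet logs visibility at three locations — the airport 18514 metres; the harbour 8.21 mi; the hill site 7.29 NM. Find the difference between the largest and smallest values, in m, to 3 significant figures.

5300 m

the harbour: 8.21 SM = 13212.71 m.
the hill site: 7.29 nmi = 13501.08 m.
Spread: 18514.00 − 13212.71 = 5300 m.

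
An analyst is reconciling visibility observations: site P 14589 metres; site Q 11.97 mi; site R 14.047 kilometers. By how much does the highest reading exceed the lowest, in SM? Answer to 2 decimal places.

3.24 SM

site P: 14589 m = 9.0652 SM.
site R: 14.047 km = 8.7284 SM.
Spread: 11.9700 − 8.7284 = 3.24 SM.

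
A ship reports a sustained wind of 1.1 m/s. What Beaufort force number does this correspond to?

Beaufort force 1

1.1 m/s lies in the Beaufort 1 band (light air, 0.3–1.5 m/s).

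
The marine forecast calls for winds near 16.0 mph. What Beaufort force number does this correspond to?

16.0 mph = 7.2 m/s, which is Beaufort 4 (moderate breeze, 5.5–7.9 m/s).

Beaufort force 4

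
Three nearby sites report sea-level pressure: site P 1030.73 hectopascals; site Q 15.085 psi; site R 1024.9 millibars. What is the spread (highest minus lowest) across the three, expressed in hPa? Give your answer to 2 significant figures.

15 hPa

site Q: 15.085 psi = 1040.07 hPa.
site R: 1024.9 mb = 1024.90 hPa.
Spread: 1040.07 − 1024.90 = 15 hPa.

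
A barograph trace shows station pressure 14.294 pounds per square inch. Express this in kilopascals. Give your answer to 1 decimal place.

98.6 kPa

1 psi = 6.89476 kPa, so 14.294 × 6.89476 = 98.6 kPa.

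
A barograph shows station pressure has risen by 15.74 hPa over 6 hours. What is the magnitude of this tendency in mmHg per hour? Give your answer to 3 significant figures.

15.74 hPa / 6 h × 0.750062 mmHg/hPa = 1.97 mmHg/h.

1.97 mmHg per hour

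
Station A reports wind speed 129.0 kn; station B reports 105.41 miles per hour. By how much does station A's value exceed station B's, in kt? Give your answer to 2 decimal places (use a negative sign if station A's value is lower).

37.40 kt

station B: 105.41 mph = 91.5988 kt.
Difference: 129.0000 − 91.5988 = 37.40 kt.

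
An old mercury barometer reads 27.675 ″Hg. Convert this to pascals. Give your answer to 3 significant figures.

1 inHg = 3386.39 Pa, so 27.675 × 3386.39 = 93700 Pa.

93700 Pa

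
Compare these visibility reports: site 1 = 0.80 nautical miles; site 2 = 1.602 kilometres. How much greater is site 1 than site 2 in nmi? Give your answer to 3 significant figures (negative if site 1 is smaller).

-0.0650 nmi

site 2: 1.602 km = 0.865011 nmi.
Difference: 0.800000 − 0.865011 = -0.0650 nmi.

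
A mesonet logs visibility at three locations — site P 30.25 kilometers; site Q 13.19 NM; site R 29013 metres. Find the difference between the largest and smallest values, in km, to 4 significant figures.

site Q: 13.19 nmi = 24.42788 km.
site R: 29013 m = 29.01300 km.
Spread: 30.25000 − 24.42788 = 5.822 km.

5.822 km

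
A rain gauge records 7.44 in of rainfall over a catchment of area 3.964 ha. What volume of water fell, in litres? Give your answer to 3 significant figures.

7490000 litres

Depth: 7.44 in × 25.4 = 188.976 mm.
Area: 3.964 ha = 39640 m².
1 mm over 1 m² is 1 L, so volume = 188.976 × 39640 = 7491008.6 L ≈ 7490000 L.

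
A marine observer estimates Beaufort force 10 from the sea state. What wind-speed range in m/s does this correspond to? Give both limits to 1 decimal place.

Beaufort 10 (storm) spans 24.5–28.4 m/s.

24.5 to 28.4 m/s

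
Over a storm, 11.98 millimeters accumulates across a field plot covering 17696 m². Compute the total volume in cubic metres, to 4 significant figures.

1 mm over 1 m² is 1 L, so volume = 11.98 × 17696 = 211998.08 L = 212.0 m³.

212.0 cubic metres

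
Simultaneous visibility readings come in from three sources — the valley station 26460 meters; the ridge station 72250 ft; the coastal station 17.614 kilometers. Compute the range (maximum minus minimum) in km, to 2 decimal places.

8.85 km

the valley station: 26460 m = 26.4600 km.
the ridge station: 72250 ft = 22.0218 km.
Spread: 26.4600 − 17.6140 = 8.85 km.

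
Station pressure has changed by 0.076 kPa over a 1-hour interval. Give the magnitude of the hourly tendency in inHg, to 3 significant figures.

0.076 kPa / 1 h × 0.2953 inHg/kPa = 0.0224 inHg/h.

0.0224 inHg per hour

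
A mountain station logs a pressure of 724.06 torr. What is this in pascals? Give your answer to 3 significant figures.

1 mmHg = 133.322 Pa, so 724.06 × 133.322 = 96500 Pa.

96500 Pa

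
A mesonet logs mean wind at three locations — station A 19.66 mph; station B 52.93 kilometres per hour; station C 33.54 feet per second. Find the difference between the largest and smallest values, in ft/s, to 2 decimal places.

station A: 19.66 mph = 28.8347 ft/s.
station B: 52.93 km/h = 48.2375 ft/s.
Spread: 48.2375 − 28.8347 = 19.40 ft/s.

19.40 ft/s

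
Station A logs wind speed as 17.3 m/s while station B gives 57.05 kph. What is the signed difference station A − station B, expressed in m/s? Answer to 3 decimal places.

1.453 m/s

station B: 57.05 km/h = 15.84722 m/s.
Difference: 17.30000 − 15.84722 = 1.453 m/s.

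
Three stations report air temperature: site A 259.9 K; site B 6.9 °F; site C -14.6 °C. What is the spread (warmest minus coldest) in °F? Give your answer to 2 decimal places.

site A: 259.9 K = -13.250 °C.
site B: 6.9 °F = -13.944 °C.
Spread: (-13.250) − (-14.600) = 1.350 °C = 2.43 °F.

2.43 °F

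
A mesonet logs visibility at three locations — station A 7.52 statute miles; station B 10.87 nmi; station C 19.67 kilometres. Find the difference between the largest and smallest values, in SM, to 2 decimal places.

station B: 10.87 nmi = 12.5090 SM.
station C: 19.67 km = 12.2224 SM.
Spread: 12.5090 − 7.5200 = 4.99 SM.

4.99 SM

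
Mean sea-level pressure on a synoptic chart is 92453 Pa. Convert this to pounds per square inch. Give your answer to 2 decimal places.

1 Pa = 0.000145038 psi, so 92453 × 0.000145038 = 13.41 psi.

13.41 psi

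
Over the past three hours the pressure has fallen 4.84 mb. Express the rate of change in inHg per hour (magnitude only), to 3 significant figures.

0.0476 inHg per hour

4.84 mb / 3 h × 0.02953 inHg/mb = 0.0476 inHg/h.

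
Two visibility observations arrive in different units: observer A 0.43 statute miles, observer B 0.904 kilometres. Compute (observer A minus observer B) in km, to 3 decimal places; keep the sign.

-0.212 km

observer A: 0.43 SM = 0.69202 km.
Difference: 0.69202 − 0.90400 = -0.212 km.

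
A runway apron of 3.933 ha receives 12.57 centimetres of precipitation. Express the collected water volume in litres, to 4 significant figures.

Depth: 12.57 cm × 10 = 125.7 mm.
Area: 3.933 ha = 39330 m².
1 mm over 1 m² is 1 L, so volume = 125.7 × 39330 = 4943781 L ≈ 4944000 L.

4944000 litres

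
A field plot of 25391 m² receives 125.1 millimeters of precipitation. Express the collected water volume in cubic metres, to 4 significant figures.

3176 cubic metres

1 mm over 1 m² is 1 L, so volume = 125.1 × 25391 = 3176414.1 L = 3176 m³.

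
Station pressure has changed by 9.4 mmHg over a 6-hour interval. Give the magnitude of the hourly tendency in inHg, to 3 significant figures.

0.0617 inHg per hour

9.4 mmHg / 6 h × 0.0393701 inHg/mmHg = 0.0617 inHg/h.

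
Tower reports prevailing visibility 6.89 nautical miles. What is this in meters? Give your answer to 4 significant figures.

12760 m

1 nmi = 1852 m, so 6.89 × 1852 = 12760 m.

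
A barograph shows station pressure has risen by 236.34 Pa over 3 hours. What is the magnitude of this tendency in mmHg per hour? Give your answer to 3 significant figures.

236.34 Pa / 3 h × 0.00750062 mmHg/Pa = 0.591 mmHg/h.

0.591 mmHg per hour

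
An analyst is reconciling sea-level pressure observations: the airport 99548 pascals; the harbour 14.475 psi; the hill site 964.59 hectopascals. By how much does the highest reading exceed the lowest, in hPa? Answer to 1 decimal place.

33.4 hPa

the airport: 99548 Pa = 995.480 hPa.
the harbour: 14.475 psi = 998.016 hPa.
Spread: 998.016 − 964.590 = 33.4 hPa.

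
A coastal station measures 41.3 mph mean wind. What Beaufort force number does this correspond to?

41.3 mph = 18.5 m/s, which is Beaufort 8 (gale, 17.2–20.7 m/s).

Beaufort force 8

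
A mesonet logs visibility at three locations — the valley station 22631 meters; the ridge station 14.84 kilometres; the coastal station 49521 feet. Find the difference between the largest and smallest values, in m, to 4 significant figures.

7791 m

the ridge station: 14.84 km = 14840.00 m.
the coastal station: 49521 ft = 15094.00 m.
Spread: 22631.00 − 14840.00 = 7791 m.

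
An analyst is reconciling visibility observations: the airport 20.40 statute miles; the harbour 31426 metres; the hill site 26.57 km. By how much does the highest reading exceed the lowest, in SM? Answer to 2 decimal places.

3.89 SM

the harbour: 31426 m = 19.5272 SM.
the hill site: 26.57 km = 16.5098 SM.
Spread: 20.4000 − 16.5098 = 3.89 SM.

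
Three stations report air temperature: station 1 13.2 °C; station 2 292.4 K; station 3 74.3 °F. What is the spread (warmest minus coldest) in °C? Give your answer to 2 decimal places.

station 2: 292.4 K = 19.250 °C.
station 3: 74.3 °F = 23.500 °C.
Spread: 23.500 − 13.200 = 10.300 °C.

10.30 °C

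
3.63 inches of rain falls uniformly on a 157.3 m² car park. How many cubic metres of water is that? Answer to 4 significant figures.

Depth: 3.63 in × 25.4 = 92.202 mm.
1 mm over 1 m² is 1 L, so volume = 92.202 × 157.3 = 14503.375 L = 14.50 m³.

14.50 cubic metres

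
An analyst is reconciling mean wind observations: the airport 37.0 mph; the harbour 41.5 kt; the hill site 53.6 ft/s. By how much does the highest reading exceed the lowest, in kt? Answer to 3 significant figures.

9.74 kt

the airport: 37.0 mph = 32.1521 kt.
the hill site: 53.6 ft/s = 31.7571 kt.
Spread: 41.5000 − 31.7571 = 9.74 kt.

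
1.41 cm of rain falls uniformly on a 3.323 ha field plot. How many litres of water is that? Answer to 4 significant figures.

Depth: 1.41 cm × 10 = 14.1 mm.
Area: 3.323 ha = 33230 m².
1 mm over 1 m² is 1 L, so volume = 14.1 × 33230 = 468543 L ≈ 468500 L.

468500 litres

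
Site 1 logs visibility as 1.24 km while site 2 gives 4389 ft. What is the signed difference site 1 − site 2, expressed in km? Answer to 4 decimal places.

-0.0978 km

site 2: 4389 ft = 1.337767 km.
Difference: 1.240000 − 1.337767 = -0.0978 km.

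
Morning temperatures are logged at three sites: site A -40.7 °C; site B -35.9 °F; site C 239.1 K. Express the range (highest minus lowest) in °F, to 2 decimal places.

11.97 °F

site B: -35.9 °F = -37.722 °C.
site C: 239.1 K = -34.050 °C.
Spread: (-34.050) − (-40.700) = 6.650 °C = 11.97 °F.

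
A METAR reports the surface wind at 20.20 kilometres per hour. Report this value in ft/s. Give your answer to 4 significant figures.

18.41 ft/s

1 km/h = 0.911344 ft/s, so 20.20 × 0.911344 = 18.41 ft/s.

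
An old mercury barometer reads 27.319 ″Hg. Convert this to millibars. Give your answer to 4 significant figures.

1 inHg = 33.8639 mb, so 27.319 × 33.8639 = 925.1 mb.

925.1 mb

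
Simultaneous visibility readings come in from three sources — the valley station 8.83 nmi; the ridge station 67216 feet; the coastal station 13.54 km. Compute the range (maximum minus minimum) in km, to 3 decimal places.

6.947 km

the valley station: 8.83 nmi = 16.35316 km.
the ridge station: 67216 ft = 20.48744 km.
Spread: 20.48744 − 13.54000 = 6.947 km.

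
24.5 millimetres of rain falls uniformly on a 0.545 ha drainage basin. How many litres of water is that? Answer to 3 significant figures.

134000 litres

Area: 0.545 ha = 5450 m².
1 mm over 1 m² is 1 L, so volume = 24.5 × 5450 = 133525 L ≈ 134000 L.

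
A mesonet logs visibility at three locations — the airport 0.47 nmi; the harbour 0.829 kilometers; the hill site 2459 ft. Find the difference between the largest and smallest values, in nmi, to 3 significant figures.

the harbour: 0.829 km = 0.447624 nmi.
the hill site: 2459 ft = 0.404699 nmi.
Spread: 0.470000 − 0.404699 = 0.0653 nmi.

0.0653 nmi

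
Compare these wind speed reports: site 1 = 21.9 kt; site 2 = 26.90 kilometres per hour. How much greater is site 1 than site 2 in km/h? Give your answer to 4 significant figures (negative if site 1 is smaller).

13.66 km/h

site 1: 21.9 kt = 40.5588 km/h.
Difference: 40.5588 − 26.9000 = 13.66 km/h.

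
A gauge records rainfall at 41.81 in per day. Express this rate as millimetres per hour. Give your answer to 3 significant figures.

41.81 in/day × 25.4 mm/in × 0.0416667 day/hour = 44.2 mm/hour.

44.2 mm/hour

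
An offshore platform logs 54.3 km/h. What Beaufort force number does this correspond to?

54.3 km/h = 15.1 m/s, which is Beaufort 7 (near gale, 13.9–17.1 m/s).

Beaufort force 7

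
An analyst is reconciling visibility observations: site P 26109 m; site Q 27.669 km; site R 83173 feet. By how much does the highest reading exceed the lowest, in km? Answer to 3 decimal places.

site P: 26109 m = 26.10900 km.
site R: 83173 ft = 25.35113 km.
Spread: 27.66900 − 25.35113 = 2.318 km.

2.318 km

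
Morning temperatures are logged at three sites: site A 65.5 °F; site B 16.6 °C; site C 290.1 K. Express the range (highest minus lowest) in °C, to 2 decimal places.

2.01 °C

site A: 65.5 °F = 18.611 °C.
site C: 290.1 K = 16.950 °C.
Spread: 18.611 − 16.600 = 2.011 °C.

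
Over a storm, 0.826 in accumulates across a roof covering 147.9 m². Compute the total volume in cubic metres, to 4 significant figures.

Depth: 0.826 in × 25.4 = 20.9804 mm.
1 mm over 1 m² is 1 L, so volume = 20.9804 × 147.9 = 3103.0012 L = 3.103 m³.

3.103 cubic metres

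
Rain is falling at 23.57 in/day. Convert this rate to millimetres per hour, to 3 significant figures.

24.9 mm/hour

23.57 in/day × 25.4 mm/in × 0.0416667 day/hour = 24.9 mm/hour.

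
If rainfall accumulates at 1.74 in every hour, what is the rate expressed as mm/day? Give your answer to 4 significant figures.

1061 mm/day

1.74 in/hour × 25.4 mm/in × 24 hour/day = 1061 mm/day.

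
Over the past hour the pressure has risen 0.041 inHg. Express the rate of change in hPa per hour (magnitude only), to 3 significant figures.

0.041 inHg / 1 h × 33.8639 hPa/inHg = 1.39 hPa/h.

1.39 hPa per hour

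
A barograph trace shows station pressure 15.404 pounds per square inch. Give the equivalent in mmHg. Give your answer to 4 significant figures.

1 psi = 51.7149 mmHg, so 15.404 × 51.7149 = 796.6 mmHg.

796.6 mmHg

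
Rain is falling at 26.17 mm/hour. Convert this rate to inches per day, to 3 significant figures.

24.7 in/day

26.17 mm/hour × 0.0393701 in/mm × 24 hour/day = 24.7 in/day.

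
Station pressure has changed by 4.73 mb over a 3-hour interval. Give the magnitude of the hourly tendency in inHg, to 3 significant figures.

0.0466 inHg per hour

4.73 mb / 3 h × 0.02953 inHg/mb = 0.0466 inHg/h.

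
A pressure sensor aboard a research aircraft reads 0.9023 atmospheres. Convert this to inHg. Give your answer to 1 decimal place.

1 atm = 29.9213 inHg, so 0.9023 × 29.9213 = 27.0 inHg.

27.0 inHg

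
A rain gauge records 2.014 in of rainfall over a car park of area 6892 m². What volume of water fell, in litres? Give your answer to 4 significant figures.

Depth: 2.014 in × 25.4 = 51.1556 mm.
1 mm over 1 m² is 1 L, so volume = 51.1556 × 6892 = 352564.4 L ≈ 352600 L.

352600 litres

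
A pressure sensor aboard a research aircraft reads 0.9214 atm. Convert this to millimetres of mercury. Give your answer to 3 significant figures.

1 atm = 760 mmHg, so 0.9214 × 760 = 700 mmHg.

700 mmHg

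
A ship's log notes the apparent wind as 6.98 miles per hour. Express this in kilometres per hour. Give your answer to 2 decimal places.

1 mph = 1.60934 km/h, so 6.98 × 1.60934 = 11.23 km/h.

11.23 km/h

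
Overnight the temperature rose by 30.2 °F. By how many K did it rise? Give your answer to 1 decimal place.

16.8 K

A change of 1 °C equals a change of 1.8 °F: ΔK = 30.2 × 0.5556 = 16.8 K.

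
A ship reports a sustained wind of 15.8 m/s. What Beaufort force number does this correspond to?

Beaufort force 7

15.8 m/s lies in the Beaufort 7 band (near gale, 13.9–17.1 m/s).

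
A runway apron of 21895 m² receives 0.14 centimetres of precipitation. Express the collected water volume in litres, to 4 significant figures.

30650 litres

Depth: 0.14 cm × 10 = 1.4 mm.
1 mm over 1 m² is 1 L, so volume = 1.4 × 21895 = 30653 L ≈ 30650 L.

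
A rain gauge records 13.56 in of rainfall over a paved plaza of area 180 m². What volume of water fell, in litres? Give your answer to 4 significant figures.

62000 litres

Depth: 13.56 in × 25.4 = 344.424 mm.
1 mm over 1 m² is 1 L, so volume = 344.424 × 180 = 61996.32 L ≈ 62000 L.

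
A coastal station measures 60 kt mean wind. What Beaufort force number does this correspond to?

60 kt lies in the Beaufort 11 band (violent storm, 56–63 kt).

Beaufort force 11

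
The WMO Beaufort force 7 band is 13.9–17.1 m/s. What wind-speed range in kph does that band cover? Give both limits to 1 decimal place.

13.9–17.1 m/s × 3.6 = 50.0–61.6 km/h.

50.0 to 61.6 km/h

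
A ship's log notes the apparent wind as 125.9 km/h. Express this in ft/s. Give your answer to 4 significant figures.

114.7 ft/s

1 km/h = 0.911344 ft/s, so 125.9 × 0.911344 = 114.7 ft/s.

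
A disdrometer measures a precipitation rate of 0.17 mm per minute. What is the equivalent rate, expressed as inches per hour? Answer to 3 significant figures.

0.17 mm/minute × 0.0393701 in/mm × 60 minute/hour = 0.402 in/hour.

0.402 in/hour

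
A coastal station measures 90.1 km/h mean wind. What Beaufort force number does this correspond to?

90.1 km/h = 25.0 m/s, which is Beaufort 10 (storm, 24.5–28.4 m/s).

Beaufort force 10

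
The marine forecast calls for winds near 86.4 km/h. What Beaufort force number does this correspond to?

Beaufort force 9

86.4 km/h = 24.0 m/s, which is Beaufort 9 (strong gale, 20.8–24.4 m/s).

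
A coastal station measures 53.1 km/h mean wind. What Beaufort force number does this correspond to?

Beaufort force 7

53.1 km/h = 14.8 m/s, which is Beaufort 7 (near gale, 13.9–17.1 m/s).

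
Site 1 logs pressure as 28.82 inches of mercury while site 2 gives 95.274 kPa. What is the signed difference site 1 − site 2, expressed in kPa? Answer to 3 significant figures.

site 1: 28.82 inHg = 97.5957 kPa.
Difference: 97.5957 − 95.2740 = 2.32 kPa.

2.32 kPa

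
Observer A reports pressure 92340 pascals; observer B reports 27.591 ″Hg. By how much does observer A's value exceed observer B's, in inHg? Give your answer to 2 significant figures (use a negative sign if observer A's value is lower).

-0.32 inHg

observer A: 92340 Pa = 27.2680 inHg.
Difference: 27.2680 − 27.5910 = -0.32 inHg.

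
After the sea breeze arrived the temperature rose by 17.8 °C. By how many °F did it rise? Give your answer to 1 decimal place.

Converting a difference, only the 9/5 scale factor applies: Δ°F = 17.8 × 1.8 = 32.0 °F.

32.0 °F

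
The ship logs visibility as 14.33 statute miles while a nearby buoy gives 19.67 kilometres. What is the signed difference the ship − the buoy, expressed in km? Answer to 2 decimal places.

the ship: 14.33 SM = 23.0619 km.
Difference: 23.0619 − 19.6700 = 3.39 km.

3.39 km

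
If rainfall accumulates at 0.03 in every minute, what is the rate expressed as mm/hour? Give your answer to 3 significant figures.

45.7 mm/hour

0.03 in/minute × 25.4 mm/in × 60 minute/hour = 45.7 mm/hour.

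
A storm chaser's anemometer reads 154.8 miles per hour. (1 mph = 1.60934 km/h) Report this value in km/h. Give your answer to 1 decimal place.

1 mph = 1.60934 km/h, so 154.8 × 1.60934 = 249.1 km/h.

249.1 km/h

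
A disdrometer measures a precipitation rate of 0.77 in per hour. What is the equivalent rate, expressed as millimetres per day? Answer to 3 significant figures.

469 mm/day

0.77 in/hour × 25.4 mm/in × 24 hour/day = 469 mm/day.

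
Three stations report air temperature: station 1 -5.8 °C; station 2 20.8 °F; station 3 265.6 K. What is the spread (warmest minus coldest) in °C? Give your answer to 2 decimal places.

station 2: 20.8 °F = -6.222 °C.
station 3: 265.6 K = -7.550 °C.
Spread: (-5.800) − (-7.550) = 1.750 °C.

1.75 °C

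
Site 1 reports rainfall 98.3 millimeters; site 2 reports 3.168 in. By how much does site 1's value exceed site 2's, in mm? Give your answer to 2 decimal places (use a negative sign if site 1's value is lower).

17.83 mm

site 2: 3.168 in = 80.4672 mm.
Difference: 98.3000 − 80.4672 = 17.83 mm.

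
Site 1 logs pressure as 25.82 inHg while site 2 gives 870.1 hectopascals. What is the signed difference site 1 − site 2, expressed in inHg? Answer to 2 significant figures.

site 2: 870.1 hPa = 25.6940 inHg.
Difference: 25.8200 − 25.6940 = 0.13 inHg.

0.13 inHg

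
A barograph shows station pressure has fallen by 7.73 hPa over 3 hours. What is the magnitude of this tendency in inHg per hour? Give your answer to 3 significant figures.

0.0761 inHg per hour

7.73 hPa / 3 h × 0.02953 inHg/hPa = 0.0761 inHg/h.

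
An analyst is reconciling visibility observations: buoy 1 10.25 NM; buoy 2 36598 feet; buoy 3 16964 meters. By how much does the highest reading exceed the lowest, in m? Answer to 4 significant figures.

7828 m

buoy 1: 10.25 nmi = 18983.00 m.
buoy 2: 36598 ft = 11155.07 m.
Spread: 18983.00 − 11155.07 = 7828 m.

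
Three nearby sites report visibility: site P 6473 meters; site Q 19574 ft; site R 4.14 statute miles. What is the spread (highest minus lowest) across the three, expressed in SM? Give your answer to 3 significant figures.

site P: 6473 m = 4.02214 SM.
site Q: 19574 ft = 3.70720 SM.
Spread: 4.14000 − 3.70720 = 0.433 SM.

0.433 SM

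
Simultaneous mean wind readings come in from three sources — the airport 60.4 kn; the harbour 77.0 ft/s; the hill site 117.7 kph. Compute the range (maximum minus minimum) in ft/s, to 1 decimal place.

the airport: 60.4 kt = 101.944 ft/s.
the hill site: 117.7 km/h = 107.265 ft/s.
Spread: 107.265 − 77.000 = 30.3 ft/s.

30.3 ft/s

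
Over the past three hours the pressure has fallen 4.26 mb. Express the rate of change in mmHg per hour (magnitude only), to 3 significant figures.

1.07 mmHg per hour

4.26 mb / 3 h × 0.750062 mmHg/mb = 1.07 mmHg/h.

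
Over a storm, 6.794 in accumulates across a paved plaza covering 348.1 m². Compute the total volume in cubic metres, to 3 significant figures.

60.1 cubic metres

Depth: 6.794 in × 25.4 = 172.5676 mm.
1 mm over 1 m² is 1 L, so volume = 172.5676 × 348.1 = 60070.782 L = 60.1 m³.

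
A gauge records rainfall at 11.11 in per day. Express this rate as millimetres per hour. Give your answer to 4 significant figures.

11.11 in/day × 25.4 mm/in × 0.0416667 day/hour = 11.76 mm/hour.

11.76 mm/hour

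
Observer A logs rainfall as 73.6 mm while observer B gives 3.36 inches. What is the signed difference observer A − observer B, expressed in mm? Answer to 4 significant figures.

observer B: 3.36 in = 85.3440 mm.
Difference: 73.6000 − 85.3440 = -11.74 mm.

-11.74 mm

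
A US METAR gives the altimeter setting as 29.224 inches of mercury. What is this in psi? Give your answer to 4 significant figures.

14.35 psi

1 inHg = 0.491154 psi, so 29.224 × 0.491154 = 14.35 psi.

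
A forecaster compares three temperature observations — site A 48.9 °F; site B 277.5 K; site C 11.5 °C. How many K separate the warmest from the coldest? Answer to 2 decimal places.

site A: 48.9 °F = 9.389 °C.
site B: 277.5 K = 4.350 °C.
Spread: 11.500 − 4.350 = 7.150 °C.

7.15 K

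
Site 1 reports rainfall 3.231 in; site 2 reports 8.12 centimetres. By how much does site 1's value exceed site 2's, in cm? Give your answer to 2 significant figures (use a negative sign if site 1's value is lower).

0.087 cm

site 1: 3.231 in = 8.20674 cm.
Difference: 8.20674 − 8.12000 = 0.087 cm.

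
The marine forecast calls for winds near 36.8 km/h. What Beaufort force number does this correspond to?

36.8 km/h = 10.2 m/s, which is Beaufort 5 (fresh breeze, 8.0–10.7 m/s).

Beaufort force 5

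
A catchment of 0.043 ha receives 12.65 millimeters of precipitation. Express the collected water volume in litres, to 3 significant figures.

5440 litres

Area: 0.043 ha = 430 m².
1 mm over 1 m² is 1 L, so volume = 12.65 × 430 = 5439.5 L ≈ 5440 L.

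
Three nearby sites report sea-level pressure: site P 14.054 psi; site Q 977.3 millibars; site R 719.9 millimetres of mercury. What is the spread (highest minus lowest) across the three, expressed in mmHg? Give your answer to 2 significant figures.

site P: 14.054 psi = 726.80 mmHg.
site Q: 977.3 mb = 733.04 mmHg.
Spread: 733.04 − 719.90 = 13 mmHg.

13 mmHg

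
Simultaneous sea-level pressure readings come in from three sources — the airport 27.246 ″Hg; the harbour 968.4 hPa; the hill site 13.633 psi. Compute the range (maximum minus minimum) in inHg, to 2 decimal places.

1.35 inHg

the harbour: 968.4 hPa = 28.5968 inHg.
the hill site: 13.633 psi = 27.7571 inHg.
Spread: 28.5968 − 27.2460 = 1.35 inHg.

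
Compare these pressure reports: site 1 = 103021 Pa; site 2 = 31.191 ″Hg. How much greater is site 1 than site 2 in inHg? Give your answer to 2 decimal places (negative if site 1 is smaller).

site 1: 103021 Pa = 30.4221 inHg.
Difference: 30.4221 − 31.1910 = -0.77 inHg.

-0.77 inHg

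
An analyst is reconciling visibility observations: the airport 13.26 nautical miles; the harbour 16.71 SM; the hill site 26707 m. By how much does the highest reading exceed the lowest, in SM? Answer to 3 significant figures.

the airport: 13.26 nmi = 15.2593 SM.
the hill site: 26707 m = 16.5950 SM.
Spread: 16.7100 − 15.2593 = 1.45 SM.

1.45 SM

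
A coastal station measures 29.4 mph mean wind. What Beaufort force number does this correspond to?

29.4 mph = 13.1 m/s, which is Beaufort 6 (strong breeze, 10.8–13.8 m/s).

Beaufort force 6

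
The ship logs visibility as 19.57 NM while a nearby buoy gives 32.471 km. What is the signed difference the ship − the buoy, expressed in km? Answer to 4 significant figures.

the ship: 19.57 nmi = 36.24364 km.
Difference: 36.24364 − 32.47100 = 3.773 km.

3.773 km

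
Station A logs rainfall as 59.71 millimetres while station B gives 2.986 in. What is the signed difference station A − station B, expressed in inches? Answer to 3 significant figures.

station A: 59.71 mm = 2.35079 in.
Difference: 2.35079 − 2.98600 = -0.635 in.

-0.635 in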